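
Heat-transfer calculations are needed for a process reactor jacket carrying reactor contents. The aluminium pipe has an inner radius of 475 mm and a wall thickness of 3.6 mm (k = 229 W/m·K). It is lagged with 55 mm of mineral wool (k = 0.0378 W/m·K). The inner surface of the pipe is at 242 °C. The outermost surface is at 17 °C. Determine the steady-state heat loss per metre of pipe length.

Radial resistances (cylindrical: R_cond = ln(r_o/r_i)/(2πkL), R_conv = 1/(h·2πrL)):
R_aluminium pipe wall = ln(478.6/475)/(2π×229×1) = 5.248×10^-6 K/W
R_mineral wool = ln(533.6/478.6)/(2π×0.0378×1) = 0.458 K/W
R_total = 0.458 K/W
Q = ΔT/R_total = 225/0.458

q′ ≈ 491 W/m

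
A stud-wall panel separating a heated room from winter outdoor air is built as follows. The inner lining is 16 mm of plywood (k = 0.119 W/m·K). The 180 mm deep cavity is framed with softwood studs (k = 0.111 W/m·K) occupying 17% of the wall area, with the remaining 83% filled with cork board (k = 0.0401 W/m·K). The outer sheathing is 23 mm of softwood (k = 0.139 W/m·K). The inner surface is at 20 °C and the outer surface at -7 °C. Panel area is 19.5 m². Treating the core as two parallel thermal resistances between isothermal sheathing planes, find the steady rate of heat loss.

Q ≈ 140 W

Sheathing layers in series; stud and cavity paths in parallel between them.
R_inner = 0.016/(0.119×19.5) = 0.006895 K/W
R_stud  = 0.18/(0.111×0.17×19.5) = 0.4892 K/W
R_cav   = 0.18/(0.0401×0.83×19.5) = 0.2773 K/W
1/R_core = 1/R_stud + 1/R_cav → R_core = 0.177 K/W
R_outer = 0.023/(0.139×19.5) = 0.008486 K/W
R_total = 0.1924 K/W
Q = ΔT/R_total = 27/0.1924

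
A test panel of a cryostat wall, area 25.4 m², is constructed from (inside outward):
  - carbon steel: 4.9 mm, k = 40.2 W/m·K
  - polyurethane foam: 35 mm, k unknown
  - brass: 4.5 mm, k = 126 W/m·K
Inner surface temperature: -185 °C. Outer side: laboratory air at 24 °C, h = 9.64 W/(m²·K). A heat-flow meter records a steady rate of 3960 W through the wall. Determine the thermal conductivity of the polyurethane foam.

Thermal resistances in series:
R_carbon steel = L/(kA) = 0.0049/(40.2×25.4) = 4.799×10^-6 K/W
R_brass = L/(kA) = 0.0045/(126×25.4) = 1.406×10^-6 K/W
R_outer film = 1/(h_o·A) = 1/(9.64×25.4) = 0.004084 K/W
Sum of known resistances R_other = 0.00409 K/W
Total R = ΔT/Q = 209/3960 = 0.05278 K/W
R_polyurethane foam = R_total − R_other = 0.04869 K/W
k = L/(R·A) = 0.035/(0.04869×25.4)

k ≈ 0.0283 W/(m·K)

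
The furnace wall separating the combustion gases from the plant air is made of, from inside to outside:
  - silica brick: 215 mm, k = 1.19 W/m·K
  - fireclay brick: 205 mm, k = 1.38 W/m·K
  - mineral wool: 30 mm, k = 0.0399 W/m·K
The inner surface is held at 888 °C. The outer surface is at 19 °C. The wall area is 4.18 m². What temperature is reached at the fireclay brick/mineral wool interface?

T ≈ 623 °C

Series thermal resistances:
R_silica brick = L/(kA) = 0.215/(1.19×4.18) = 0.04322 K/W
R_fireclay brick = L/(kA) = 0.205/(1.38×4.18) = 0.03554 K/W
R_mineral wool = L/(kA) = 0.03/(0.0399×4.18) = 0.1799 K/W
R_total = 0.2586 K/W;  Q = ΔT/R_total = 869/0.2586 = 3360 W
T_interface = T_inner − Q·ΣR(inner→interface) = 888 − 3360×0.07876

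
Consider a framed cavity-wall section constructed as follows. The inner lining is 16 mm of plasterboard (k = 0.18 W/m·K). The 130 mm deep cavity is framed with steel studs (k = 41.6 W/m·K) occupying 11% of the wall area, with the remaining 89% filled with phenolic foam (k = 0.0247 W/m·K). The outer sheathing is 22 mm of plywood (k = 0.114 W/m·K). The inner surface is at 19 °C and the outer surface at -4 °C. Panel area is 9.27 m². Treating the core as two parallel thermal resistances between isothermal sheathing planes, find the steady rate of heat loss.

Sheathing layers in series; stud and cavity paths in parallel between them.
R_inner = 0.016/(0.18×9.27) = 0.009589 K/W
R_stud  = 0.13/(41.6×0.11×9.27) = 0.003065 K/W
R_cav   = 0.13/(0.0247×0.89×9.27) = 0.6379 K/W
1/R_core = 1/R_stud + 1/R_cav → R_core = 0.00305 K/W
R_outer = 0.022/(0.114×9.27) = 0.02082 K/W
R_total = 0.03346 K/W
Q = ΔT/R_total = 23/0.03346

Q ≈ 687 W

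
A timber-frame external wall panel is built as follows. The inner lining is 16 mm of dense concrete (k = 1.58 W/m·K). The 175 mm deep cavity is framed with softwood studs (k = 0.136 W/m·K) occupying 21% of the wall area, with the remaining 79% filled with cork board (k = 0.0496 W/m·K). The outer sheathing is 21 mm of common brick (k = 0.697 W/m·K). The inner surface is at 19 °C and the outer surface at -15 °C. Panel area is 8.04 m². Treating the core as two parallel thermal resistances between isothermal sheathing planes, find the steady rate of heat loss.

Q ≈ 104 W

Sheathing layers in series; stud and cavity paths in parallel between them.
R_inner = 0.016/(1.58×8.04) = 0.00126 K/W
R_stud  = 0.175/(0.136×0.21×8.04) = 0.7621 K/W
R_cav   = 0.175/(0.0496×0.79×8.04) = 0.5555 K/W
1/R_core = 1/R_stud + 1/R_cav → R_core = 0.3213 K/W
R_outer = 0.021/(0.697×8.04) = 0.003747 K/W
R_total = 0.3263 K/W
Q = ΔT/R_total = 34/0.3263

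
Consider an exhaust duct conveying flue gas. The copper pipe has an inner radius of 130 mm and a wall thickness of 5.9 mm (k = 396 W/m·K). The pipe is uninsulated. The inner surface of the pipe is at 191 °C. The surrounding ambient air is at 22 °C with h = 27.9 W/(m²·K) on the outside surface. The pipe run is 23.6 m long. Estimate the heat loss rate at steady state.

For a radial system each layer contributes R = ln(r_out/r_in)/(2πkL); films add R = 1/(hA).
R_copper pipe wall = ln(135.9/130)/(2π×396×23.6) = 7.559×10^-7 K/W
R_outer film = 1/(h_o·2πr_oL) = 1/(27.9×2π×0.1359×23.6) = 0.001779 K/W
R_total = 0.001779 K/W
Q = ΔT/R_total = 169/0.001779

Q ≈ 95000 W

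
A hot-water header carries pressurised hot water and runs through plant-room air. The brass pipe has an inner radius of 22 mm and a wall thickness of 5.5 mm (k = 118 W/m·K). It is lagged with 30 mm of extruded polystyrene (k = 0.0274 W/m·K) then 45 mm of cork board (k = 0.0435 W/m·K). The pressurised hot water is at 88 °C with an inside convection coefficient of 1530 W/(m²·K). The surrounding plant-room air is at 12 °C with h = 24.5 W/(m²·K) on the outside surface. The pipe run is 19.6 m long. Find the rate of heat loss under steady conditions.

Q ≈ 230 W

Treating each annulus and film as a series resistance:
R_inner film = 1/(h_i·2πr₁L) = 1/(1530×2π×0.022×19.6) = 2.412×10^-4 K/W
R_brass pipe wall = ln(27.5/22)/(2π×118×19.6) = 1.536×10^-5 K/W
R_extruded polystyrene = ln(57.5/27.5)/(2π×0.0274×19.6) = 0.2186 K/W
R_cork board = ln(102.5/57.5)/(2π×0.0435×19.6) = 0.1079 K/W
R_outer film = 1/(h_o·2πr_oL) = 1/(24.5×2π×0.1025×19.6) = 0.003234 K/W
R_total = 0.33 K/W
Q = ΔT/R_total = 76/0.33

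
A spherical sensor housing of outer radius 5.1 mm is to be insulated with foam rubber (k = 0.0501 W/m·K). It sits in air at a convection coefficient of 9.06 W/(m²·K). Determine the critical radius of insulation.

For a sphere r_cr = 2k/h = 2×0.0501/9.06
r_cr = 11.1 mm; since the bare radius (5.1 mm) is below r_cr, adding a thin layer of insulation will *increase* heat loss.

r_cr ≈ 11.1 mm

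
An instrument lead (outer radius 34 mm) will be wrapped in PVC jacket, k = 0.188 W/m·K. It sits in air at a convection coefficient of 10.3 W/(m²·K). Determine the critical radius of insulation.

r_cr ≈ 18.3 mm

For a cylinder r_cr = k/h = 0.188/10.3
r_cr = 18.3 mm; since the bare radius (34 mm) is above r_cr, any added insulation will reduce heat loss.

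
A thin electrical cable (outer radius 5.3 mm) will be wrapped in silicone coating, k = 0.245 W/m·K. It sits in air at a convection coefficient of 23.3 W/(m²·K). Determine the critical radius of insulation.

r_cr ≈ 10.5 mm

For a cylinder r_cr = k/h = 0.245/23.3
r_cr = 10.5 mm; since the bare radius (5.3 mm) is below r_cr, adding a thin layer of insulation will *increase* heat loss.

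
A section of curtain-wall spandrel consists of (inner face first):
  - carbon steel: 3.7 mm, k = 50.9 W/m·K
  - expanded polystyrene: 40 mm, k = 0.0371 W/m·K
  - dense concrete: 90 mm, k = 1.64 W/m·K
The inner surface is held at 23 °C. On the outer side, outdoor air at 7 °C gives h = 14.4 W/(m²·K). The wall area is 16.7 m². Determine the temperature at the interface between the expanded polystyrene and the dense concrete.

T ≈ 8.65 °C

Thermal resistances in series:
R_carbon steel = L/(kA) = 0.0037/(50.9×16.7) = 4.353×10^-6 K/W
R_expanded polystyrene = L/(kA) = 0.04/(0.0371×16.7) = 0.06456 K/W
R_dense concrete = L/(kA) = 0.09/(1.64×16.7) = 0.003286 K/W
R_outer film = 1/(h_o·A) = 1/(14.4×16.7) = 0.004158 K/W
R_total = 0.07201 K/W;  Q = ΔT/R_total = 16/0.07201 = 222.2 W
T_interface = T_inner − Q·ΣR(inner→interface) = 23 − 222×0.06457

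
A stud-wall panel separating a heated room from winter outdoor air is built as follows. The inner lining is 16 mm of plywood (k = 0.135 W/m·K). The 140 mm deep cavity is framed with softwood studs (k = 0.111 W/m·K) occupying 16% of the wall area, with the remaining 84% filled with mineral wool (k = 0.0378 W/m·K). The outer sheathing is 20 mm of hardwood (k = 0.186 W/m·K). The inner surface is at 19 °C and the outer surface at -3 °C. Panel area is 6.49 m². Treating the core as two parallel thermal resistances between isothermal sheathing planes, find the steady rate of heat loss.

Q ≈ 46.8 W

Sheathing layers in series; stud and cavity paths in parallel between them.
R_inner = 0.016/(0.135×6.49) = 0.01826 K/W
R_stud  = 0.14/(0.111×0.16×6.49) = 1.215 K/W
R_cav   = 0.14/(0.0378×0.84×6.49) = 0.6794 K/W
1/R_core = 1/R_stud + 1/R_cav → R_core = 0.4357 K/W
R_outer = 0.02/(0.186×6.49) = 0.01657 K/W
R_total = 0.4705 K/W
Q = ΔT/R_total = 22/0.4705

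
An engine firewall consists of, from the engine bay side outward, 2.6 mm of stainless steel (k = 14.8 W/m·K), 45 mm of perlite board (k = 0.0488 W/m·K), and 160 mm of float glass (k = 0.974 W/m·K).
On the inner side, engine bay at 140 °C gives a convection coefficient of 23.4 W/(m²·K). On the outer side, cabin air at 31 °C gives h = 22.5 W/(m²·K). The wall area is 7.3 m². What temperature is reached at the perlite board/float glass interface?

Model the wall as resistances in series:
R_inner film = 1/(h_i·A) = 1/(23.4×7.3) = 0.005854 K/W
R_stainless steel = L/(kA) = 0.0026/(14.8×7.3) = 2.407×10^-5 K/W
R_perlite board = L/(kA) = 0.045/(0.0488×7.3) = 0.1263 K/W
R_float glass = L/(kA) = 0.16/(0.974×7.3) = 0.0225 K/W
R_outer film = 1/(h_o·A) = 1/(22.5×7.3) = 0.006088 K/W
R_total = 0.1608 K/W;  Q = ΔT/R_total = 109/0.1608 = 677.9 W
T_interface = T_inner − Q·ΣR(inner→interface) = 140 − 678×0.1322

T ≈ 50.4 °C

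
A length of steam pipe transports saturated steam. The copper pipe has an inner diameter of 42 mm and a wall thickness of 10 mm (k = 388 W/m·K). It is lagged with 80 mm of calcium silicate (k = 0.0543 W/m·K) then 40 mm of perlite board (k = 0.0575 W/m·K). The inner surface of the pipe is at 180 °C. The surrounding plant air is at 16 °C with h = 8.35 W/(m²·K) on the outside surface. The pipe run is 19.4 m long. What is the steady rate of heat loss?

Q ≈ 675 W

Radial resistances (cylindrical: R_cond = ln(r_o/r_i)/(2πkL), R_conv = 1/(h·2πrL)):
R_copper pipe wall = ln(31/21)/(2π×388×19.4) = 8.235×10^-6 K/W
R_calcium silicate = ln(111/31)/(2π×0.0543×19.4) = 0.1927 K/W
R_perlite board = ln(151/111)/(2π×0.0575×19.4) = 0.04391 K/W
R_outer film = 1/(h_o·2πr_oL) = 1/(8.35×2π×0.151×19.4) = 0.006507 K/W
R_total = 0.2431 K/W
Q = ΔT/R_total = 164/0.2431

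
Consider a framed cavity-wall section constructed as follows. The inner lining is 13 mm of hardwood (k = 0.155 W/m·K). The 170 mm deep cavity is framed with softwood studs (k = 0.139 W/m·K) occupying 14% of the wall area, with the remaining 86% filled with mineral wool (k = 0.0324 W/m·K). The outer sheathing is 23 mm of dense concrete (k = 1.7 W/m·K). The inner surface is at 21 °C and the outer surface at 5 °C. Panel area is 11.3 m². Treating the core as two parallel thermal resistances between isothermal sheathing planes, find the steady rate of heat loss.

Sheathing layers in series; stud and cavity paths in parallel between them.
R_inner = 0.013/(0.155×11.3) = 0.007422 K/W
R_stud  = 0.17/(0.139×0.14×11.3) = 0.7731 K/W
R_cav   = 0.17/(0.0324×0.86×11.3) = 0.5399 K/W
1/R_core = 1/R_stud + 1/R_cav → R_core = 0.3179 K/W
R_outer = 0.023/(1.7×11.3) = 0.001197 K/W
R_total = 0.3265 K/W
Q = ΔT/R_total = 16/0.3265

Q ≈ 49 W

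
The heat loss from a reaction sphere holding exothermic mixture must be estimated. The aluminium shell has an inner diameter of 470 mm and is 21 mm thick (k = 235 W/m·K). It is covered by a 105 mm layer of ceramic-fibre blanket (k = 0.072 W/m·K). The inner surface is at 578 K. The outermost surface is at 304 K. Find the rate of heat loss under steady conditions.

Q ≈ 218 W

Radial (spherical) resistances in series:
R_aluminium shell = (1/0.235 − 1/0.256)/(4π×235) = 1.182×10^-4 K/W
R_ceramic-fibre blanket = (1/0.256 − 1/0.361)/(4π×0.072) = 1.256 K/W
R_total = 1.256 K/W
Q = ΔT/R_total = 274/1.256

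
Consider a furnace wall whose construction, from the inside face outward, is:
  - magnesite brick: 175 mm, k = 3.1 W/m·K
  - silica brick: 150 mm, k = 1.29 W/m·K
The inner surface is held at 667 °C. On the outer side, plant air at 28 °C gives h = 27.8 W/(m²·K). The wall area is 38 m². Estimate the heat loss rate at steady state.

Q ≈ 116000 W

Using the resistance-network approach (series):
R_magnesite brick = L/(kA) = 0.175/(3.1×38) = 0.001486 K/W
R_silica brick = L/(kA) = 0.15/(1.29×38) = 0.00306 K/W
R_outer film = 1/(h_o·A) = 1/(27.8×38) = 9.466×10^-4 K/W
R_total = 0.005492 K/W
Q = ΔT / R_total = 639 / 0.005492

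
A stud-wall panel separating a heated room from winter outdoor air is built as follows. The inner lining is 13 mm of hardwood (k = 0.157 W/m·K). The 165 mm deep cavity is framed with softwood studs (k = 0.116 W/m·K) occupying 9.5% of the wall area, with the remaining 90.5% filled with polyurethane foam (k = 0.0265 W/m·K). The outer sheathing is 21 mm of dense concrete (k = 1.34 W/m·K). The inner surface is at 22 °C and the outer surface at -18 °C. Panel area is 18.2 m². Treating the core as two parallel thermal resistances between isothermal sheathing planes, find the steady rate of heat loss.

Q ≈ 151 W

Sheathing layers in series; stud and cavity paths in parallel between them.
R_inner = 0.013/(0.157×18.2) = 0.00455 K/W
R_stud  = 0.165/(0.116×0.095×18.2) = 0.8227 K/W
R_cav   = 0.165/(0.0265×0.905×18.2) = 0.378 K/W
1/R_core = 1/R_stud + 1/R_cav → R_core = 0.259 K/W
R_outer = 0.021/(1.34×18.2) = 8.611×10^-4 K/W
R_total = 0.2644 K/W
Q = ΔT/R_total = 40/0.2644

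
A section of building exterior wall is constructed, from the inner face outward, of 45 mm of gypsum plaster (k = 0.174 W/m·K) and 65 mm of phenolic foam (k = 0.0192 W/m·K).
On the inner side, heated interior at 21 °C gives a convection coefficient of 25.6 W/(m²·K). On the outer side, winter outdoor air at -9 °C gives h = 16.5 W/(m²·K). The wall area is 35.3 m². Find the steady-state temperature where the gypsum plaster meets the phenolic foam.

T ≈ 18.6 °C

Using the resistance-network approach (series):
R_inner film = 1/(h_i·A) = 1/(25.6×35.3) = 0.001107 K/W
R_gypsum plaster = L/(kA) = 0.045/(0.174×35.3) = 0.007326 K/W
R_phenolic foam = L/(kA) = 0.065/(0.0192×35.3) = 0.0959 K/W
R_outer film = 1/(h_o·A) = 1/(16.5×35.3) = 0.001717 K/W
R_total = 0.1061 K/W;  Q = ΔT/R_total = 30/0.1061 = 282.9 W
T_interface = T_inner − Q·ΣR(inner→interface) = 21 − 283×0.008433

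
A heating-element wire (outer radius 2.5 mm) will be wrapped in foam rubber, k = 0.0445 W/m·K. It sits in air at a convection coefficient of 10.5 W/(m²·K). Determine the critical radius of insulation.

r_cr ≈ 4.24 mm

For a cylinder r_cr = k/h = 0.0445/10.5
r_cr = 4.24 mm; since the bare radius (2.5 mm) is below r_cr, adding a thin layer of insulation will *increase* heat loss.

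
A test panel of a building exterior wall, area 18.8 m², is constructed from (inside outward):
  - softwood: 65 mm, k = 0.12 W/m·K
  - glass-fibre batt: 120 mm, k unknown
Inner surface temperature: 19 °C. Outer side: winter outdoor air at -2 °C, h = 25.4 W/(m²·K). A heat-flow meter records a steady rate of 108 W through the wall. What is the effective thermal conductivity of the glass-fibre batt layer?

k ≈ 0.039 W/(m·K)

Series thermal resistances:
R_softwood = L/(kA) = 0.065/(0.12×18.8) = 0.02881 K/W
R_outer film = 1/(h_o·A) = 1/(25.4×18.8) = 0.002094 K/W
Sum of known resistances R_other = 0.03091 K/W
Total R = ΔT/Q = 21/108 = 0.1944 K/W
R_glass-fibre batt = R_total − R_other = 0.1635 K/W
k = L/(R·A) = 0.12/(0.1635×18.8)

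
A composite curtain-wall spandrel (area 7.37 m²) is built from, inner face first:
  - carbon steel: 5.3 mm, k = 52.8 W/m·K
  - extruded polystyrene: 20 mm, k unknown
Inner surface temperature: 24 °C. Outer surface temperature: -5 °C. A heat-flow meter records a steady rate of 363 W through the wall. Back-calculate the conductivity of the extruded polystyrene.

Series thermal resistances:
R_carbon steel = L/(kA) = 0.0053/(52.8×7.37) = 1.362×10^-5 K/W
Sum of known resistances R_other = 1.362×10^-5 K/W
Total R = ΔT/Q = 29/363 = 0.07989 K/W
R_extruded polystyrene = R_total − R_other = 0.07988 K/W
k = L/(R·A) = 0.02/(0.07988×7.37)

k ≈ 0.034 W/(m·K)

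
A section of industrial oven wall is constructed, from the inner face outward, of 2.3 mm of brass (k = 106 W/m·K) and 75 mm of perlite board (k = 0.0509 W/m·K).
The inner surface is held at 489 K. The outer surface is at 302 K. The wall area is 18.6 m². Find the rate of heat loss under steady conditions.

Q ≈ 2360 W

Series thermal resistances:
R_brass = L/(kA) = 0.0023/(106×18.6) = 1.167×10^-6 K/W
R_perlite board = L/(kA) = 0.075/(0.0509×18.6) = 0.07922 K/W
R_total = 0.07922 K/W
Q = ΔT / R_total = 187 / 0.07922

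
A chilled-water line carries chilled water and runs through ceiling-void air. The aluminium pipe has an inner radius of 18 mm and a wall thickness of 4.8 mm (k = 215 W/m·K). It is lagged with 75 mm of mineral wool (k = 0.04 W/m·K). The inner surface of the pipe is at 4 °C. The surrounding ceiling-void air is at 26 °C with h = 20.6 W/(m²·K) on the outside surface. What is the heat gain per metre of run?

q′ ≈ 3.75 W/m

Radial resistances (cylindrical: R_cond = ln(r_o/r_i)/(2πkL), R_conv = 1/(h·2πrL)):
R_aluminium pipe wall = ln(22.8/18)/(2π×215×1) = 1.75×10^-4 K/W
R_mineral wool = ln(97.8/22.8)/(2π×0.04×1) = 5.794 K/W
R_outer film = 1/(h_o·2πr_oL) = 1/(20.6×2π×0.0978×1) = 0.079 K/W
R_total = 5.873 K/W
Q = ΔT/R_total = 22/5.873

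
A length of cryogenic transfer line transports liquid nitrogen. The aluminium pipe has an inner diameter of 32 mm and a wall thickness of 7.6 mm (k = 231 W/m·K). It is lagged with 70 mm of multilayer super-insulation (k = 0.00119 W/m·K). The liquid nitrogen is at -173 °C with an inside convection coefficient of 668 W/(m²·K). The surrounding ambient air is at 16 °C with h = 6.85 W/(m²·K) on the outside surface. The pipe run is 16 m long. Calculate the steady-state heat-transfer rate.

Q ≈ 16.4 W

Treating each annulus and film as a series resistance:
R_inner film = 1/(h_i·2πr₁L) = 1/(668×2π×0.016×16) = 9.307×10^-4 K/W
R_aluminium pipe wall = ln(23.6/16)/(2π×231×16) = 1.674×10^-5 K/W
R_multilayer super-insulation = ln(93.6/23.6)/(2π×0.00119×16) = 11.52 K/W
R_outer film = 1/(h_o·2πr_oL) = 1/(6.85×2π×0.0936×16) = 0.01551 K/W
R_total = 11.53 K/W
Q = ΔT/R_total = 189/11.53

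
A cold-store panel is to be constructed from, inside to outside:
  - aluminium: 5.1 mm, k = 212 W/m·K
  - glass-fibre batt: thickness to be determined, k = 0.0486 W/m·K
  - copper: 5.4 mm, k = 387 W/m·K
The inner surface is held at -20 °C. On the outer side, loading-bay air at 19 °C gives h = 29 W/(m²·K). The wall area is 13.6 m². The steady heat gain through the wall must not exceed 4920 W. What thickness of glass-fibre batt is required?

Using the resistance-network approach (series):
R_aluminium = L/(kA) = 0.0051/(212×13.6) = 1.769×10^-6 K/W
R_copper = L/(kA) = 0.0054/(387×13.6) = 1.026×10^-6 K/W
R_outer film = 1/(h_o·A) = 1/(29×13.6) = 0.002535 K/W
Sum of the known resistances R_other = 0.002538 K/W
Required total resistance R_tot = ΔT/Q_allow = 39/4920 = 0.007927 K/W
R_glass-fibre batt = R_tot − R_other = 0.005389 K/W
L = R·k·A = 0.005389×0.0486×13.6

L ≈ 3.56 mm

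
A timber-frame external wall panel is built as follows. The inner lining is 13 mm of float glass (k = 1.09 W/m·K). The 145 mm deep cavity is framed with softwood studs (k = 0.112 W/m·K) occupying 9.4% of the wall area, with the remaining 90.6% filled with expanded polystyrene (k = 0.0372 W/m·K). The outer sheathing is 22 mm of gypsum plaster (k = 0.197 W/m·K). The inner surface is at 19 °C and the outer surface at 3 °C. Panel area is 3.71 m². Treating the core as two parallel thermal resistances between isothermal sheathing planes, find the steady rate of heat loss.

Q ≈ 17.4 W

Sheathing layers in series; stud and cavity paths in parallel between them.
R_inner = 0.013/(1.09×3.71) = 0.003215 K/W
R_stud  = 0.145/(0.112×0.094×3.71) = 3.712 K/W
R_cav   = 0.145/(0.0372×0.906×3.71) = 1.16 K/W
1/R_core = 1/R_stud + 1/R_cav → R_core = 0.8836 K/W
R_outer = 0.022/(0.197×3.71) = 0.0301 K/W
R_total = 0.9169 K/W
Q = ΔT/R_total = 16/0.9169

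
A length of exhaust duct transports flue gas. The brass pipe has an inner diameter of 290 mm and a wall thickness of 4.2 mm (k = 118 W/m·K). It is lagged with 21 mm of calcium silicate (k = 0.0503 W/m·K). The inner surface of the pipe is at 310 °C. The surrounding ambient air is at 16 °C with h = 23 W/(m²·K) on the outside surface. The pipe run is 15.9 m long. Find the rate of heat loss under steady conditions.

For a radial system each layer contributes R = ln(r_out/r_in)/(2πkL); films add R = 1/(hA).
R_brass pipe wall = ln(149.2/145)/(2π×118×15.9) = 2.422×10^-6 K/W
R_calcium silicate = ln(170.2/149.2)/(2π×0.0503×15.9) = 0.02621 K/W
R_outer film = 1/(h_o·2πr_oL) = 1/(23×2π×0.1702×15.9) = 0.002557 K/W
R_total = 0.02877 K/W
Q = ΔT/R_total = 294/0.02877

Q ≈ 10200 W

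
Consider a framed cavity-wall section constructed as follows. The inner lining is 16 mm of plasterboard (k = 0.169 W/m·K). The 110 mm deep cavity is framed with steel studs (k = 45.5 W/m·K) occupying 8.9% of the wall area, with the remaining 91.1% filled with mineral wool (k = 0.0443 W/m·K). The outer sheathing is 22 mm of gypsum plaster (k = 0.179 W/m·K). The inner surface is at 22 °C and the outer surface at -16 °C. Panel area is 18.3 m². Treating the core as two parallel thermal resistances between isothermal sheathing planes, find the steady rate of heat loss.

Q ≈ 2840 W

Sheathing layers in series; stud and cavity paths in parallel between them.
R_inner = 0.016/(0.169×18.3) = 0.005173 K/W
R_stud  = 0.11/(45.5×0.089×18.3) = 0.001484 K/W
R_cav   = 0.11/(0.0443×0.911×18.3) = 0.1489 K/W
1/R_core = 1/R_stud + 1/R_cav → R_core = 0.00147 K/W
R_outer = 0.022/(0.179×18.3) = 0.006716 K/W
R_total = 0.01336 K/W
Q = ΔT/R_total = 38/0.01336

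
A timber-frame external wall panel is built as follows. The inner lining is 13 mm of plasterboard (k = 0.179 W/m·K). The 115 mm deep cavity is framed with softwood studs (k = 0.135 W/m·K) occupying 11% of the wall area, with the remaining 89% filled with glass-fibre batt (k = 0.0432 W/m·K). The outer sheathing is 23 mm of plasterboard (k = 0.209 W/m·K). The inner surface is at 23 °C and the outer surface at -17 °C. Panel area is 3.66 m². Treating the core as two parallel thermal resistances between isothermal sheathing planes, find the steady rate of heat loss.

Q ≈ 62.6 W

Sheathing layers in series; stud and cavity paths in parallel between them.
R_inner = 0.013/(0.179×3.66) = 0.01984 K/W
R_stud  = 0.115/(0.135×0.11×3.66) = 2.116 K/W
R_cav   = 0.115/(0.0432×0.89×3.66) = 0.8172 K/W
1/R_core = 1/R_stud + 1/R_cav → R_core = 0.5895 K/W
R_outer = 0.023/(0.209×3.66) = 0.03007 K/W
R_total = 0.6394 K/W
Q = ΔT/R_total = 40/0.6394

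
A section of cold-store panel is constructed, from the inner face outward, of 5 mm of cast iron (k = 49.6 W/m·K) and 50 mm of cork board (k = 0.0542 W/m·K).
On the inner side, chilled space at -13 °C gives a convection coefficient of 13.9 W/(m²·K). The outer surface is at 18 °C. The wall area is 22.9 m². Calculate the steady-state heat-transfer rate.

Q ≈ 714 W

Thermal resistances in series:
R_inner film = 1/(h_i·A) = 1/(13.9×22.9) = 0.003142 K/W
R_cast iron = L/(kA) = 0.005/(49.6×22.9) = 4.402×10^-6 K/W
R_cork board = L/(kA) = 0.05/(0.0542×22.9) = 0.04028 K/W
R_total = 0.04343 K/W
Q = ΔT / R_total = 31 / 0.04343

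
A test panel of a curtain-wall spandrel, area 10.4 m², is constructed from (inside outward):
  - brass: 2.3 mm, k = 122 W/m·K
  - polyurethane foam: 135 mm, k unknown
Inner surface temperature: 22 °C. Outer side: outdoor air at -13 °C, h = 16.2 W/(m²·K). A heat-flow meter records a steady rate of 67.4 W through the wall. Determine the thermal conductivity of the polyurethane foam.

Treating each layer as a thermal resistance in series:
R_brass = L/(kA) = 0.0023/(122×10.4) = 1.813×10^-6 K/W
R_outer film = 1/(h_o·A) = 1/(16.2×10.4) = 0.005935 K/W
Sum of known resistances R_other = 0.005937 K/W
Total R = ΔT/Q = 35/67.4 = 0.5193 K/W
R_polyurethane foam = R_total − R_other = 0.5134 K/W
k = L/(R·A) = 0.135/(0.5134×10.4)

k ≈ 0.0253 W/(m·K)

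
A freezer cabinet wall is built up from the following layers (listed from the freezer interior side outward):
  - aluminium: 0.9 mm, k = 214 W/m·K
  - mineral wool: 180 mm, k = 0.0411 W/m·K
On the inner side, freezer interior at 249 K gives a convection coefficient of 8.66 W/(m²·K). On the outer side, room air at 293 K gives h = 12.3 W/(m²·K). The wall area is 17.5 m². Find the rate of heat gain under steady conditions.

Q ≈ 168 W

Model the wall as resistances in series:
R_inner film = 1/(h_i·A) = 1/(8.66×17.5) = 0.006598 K/W
R_aluminium = L/(kA) = 0.0009/(214×17.5) = 2.403×10^-7 K/W
R_mineral wool = L/(kA) = 0.18/(0.0411×17.5) = 0.2503 K/W
R_outer film = 1/(h_o·A) = 1/(12.3×17.5) = 0.004646 K/W
R_total = 0.2615 K/W
Q = ΔT / R_total = 44 / 0.2615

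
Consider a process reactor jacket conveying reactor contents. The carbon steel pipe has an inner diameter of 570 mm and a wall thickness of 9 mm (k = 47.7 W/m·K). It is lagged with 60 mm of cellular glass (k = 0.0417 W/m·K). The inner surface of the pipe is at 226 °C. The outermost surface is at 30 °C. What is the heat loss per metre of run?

q′ ≈ 276 W/m

Treating each annulus and film as a series resistance:
R_carbon steel pipe wall = ln(294/285)/(2π×47.7×1) = 1.037×10^-4 K/W
R_cellular glass = ln(354/294)/(2π×0.0417×1) = 0.7088 K/W
R_total = 0.7089 K/W
Q = ΔT/R_total = 196/0.7089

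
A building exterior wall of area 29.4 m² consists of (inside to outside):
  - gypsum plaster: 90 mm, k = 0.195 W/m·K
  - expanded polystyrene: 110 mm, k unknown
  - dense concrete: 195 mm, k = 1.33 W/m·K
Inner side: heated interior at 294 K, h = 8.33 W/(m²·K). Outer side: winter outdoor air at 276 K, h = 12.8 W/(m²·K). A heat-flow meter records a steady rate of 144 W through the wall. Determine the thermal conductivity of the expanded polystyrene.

Thermal resistances in series:
R_inner film = 1/(h_i·A) = 1/(8.33×29.4) = 0.004083 K/W
R_gypsum plaster = L/(kA) = 0.09/(0.195×29.4) = 0.0157 K/W
R_dense concrete = L/(kA) = 0.195/(1.33×29.4) = 0.004987 K/W
R_outer film = 1/(h_o·A) = 1/(12.8×29.4) = 0.002657 K/W
Sum of known resistances R_other = 0.02743 K/W
Total R = ΔT/Q = 18/144 = 0.125 K/W
R_expanded polystyrene = R_total − R_other = 0.09757 K/W
k = L/(R·A) = 0.11/(0.09757×29.4)

k ≈ 0.0383 W/(m·K)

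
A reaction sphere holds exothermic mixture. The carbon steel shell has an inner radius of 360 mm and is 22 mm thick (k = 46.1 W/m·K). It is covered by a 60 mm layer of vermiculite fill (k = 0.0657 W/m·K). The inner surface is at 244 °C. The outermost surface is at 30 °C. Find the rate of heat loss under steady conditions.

For a spherical shell R = (1/r₁ − 1/r₂)/(4πk); film R = 1/(h·4πr²). In series:
R_carbon steel shell = (1/0.36 − 1/0.382)/(4π×46.1) = 2.762×10^-4 K/W
R_vermiculite fill = (1/0.382 − 1/0.442)/(4π×0.0657) = 0.4304 K/W
R_total = 0.4307 K/W
Q = ΔT/R_total = 214/0.4307

Q ≈ 497 W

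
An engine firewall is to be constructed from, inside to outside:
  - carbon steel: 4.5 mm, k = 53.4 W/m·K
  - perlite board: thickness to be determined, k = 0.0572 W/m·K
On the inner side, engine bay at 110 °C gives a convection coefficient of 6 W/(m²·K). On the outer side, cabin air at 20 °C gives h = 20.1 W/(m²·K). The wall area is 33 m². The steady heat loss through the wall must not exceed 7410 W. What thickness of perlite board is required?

Model the wall as resistances in series:
R_inner film = 1/(h_i·A) = 1/(6×33) = 0.005051 K/W
R_carbon steel = L/(kA) = 0.0045/(53.4×33) = 2.554×10^-6 K/W
R_outer film = 1/(h_o·A) = 1/(20.1×33) = 0.001508 K/W
Sum of the known resistances R_other = 0.006561 K/W
Required total resistance R_tot = ΔT/Q_allow = 90/7410 = 0.01215 K/W
R_perlite board = R_tot − R_other = 0.005585 K/W
L = R·k·A = 0.005585×0.0572×33

L ≈ 10.5 mm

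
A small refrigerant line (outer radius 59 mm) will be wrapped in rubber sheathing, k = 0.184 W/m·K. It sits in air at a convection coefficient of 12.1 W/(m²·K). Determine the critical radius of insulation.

r_cr ≈ 15.2 mm

For a cylinder r_cr = k/h = 0.184/12.1
r_cr = 15.2 mm; since the bare radius (59 mm) is above r_cr, any added insulation will reduce heat loss.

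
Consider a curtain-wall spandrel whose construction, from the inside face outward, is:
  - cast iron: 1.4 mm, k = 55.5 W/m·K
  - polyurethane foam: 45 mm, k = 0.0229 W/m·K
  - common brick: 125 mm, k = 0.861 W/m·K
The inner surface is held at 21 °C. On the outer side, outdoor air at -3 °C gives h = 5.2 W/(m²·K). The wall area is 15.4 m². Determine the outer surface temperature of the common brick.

Using the resistance-network approach (series):
R_cast iron = L/(kA) = 0.0014/(55.5×15.4) = 1.638×10^-6 K/W
R_polyurethane foam = L/(kA) = 0.045/(0.0229×15.4) = 0.1276 K/W
R_common brick = L/(kA) = 0.125/(0.861×15.4) = 0.009427 K/W
R_outer film = 1/(h_o·A) = 1/(5.2×15.4) = 0.01249 K/W
R_total = 0.1495 K/W;  Q = ΔT/R_total = 24/0.1495 = 160.5 W
T_interface = T_inner − Q·ΣR(inner→interface) = 21 − 161×0.137

T ≈ -0.996 °C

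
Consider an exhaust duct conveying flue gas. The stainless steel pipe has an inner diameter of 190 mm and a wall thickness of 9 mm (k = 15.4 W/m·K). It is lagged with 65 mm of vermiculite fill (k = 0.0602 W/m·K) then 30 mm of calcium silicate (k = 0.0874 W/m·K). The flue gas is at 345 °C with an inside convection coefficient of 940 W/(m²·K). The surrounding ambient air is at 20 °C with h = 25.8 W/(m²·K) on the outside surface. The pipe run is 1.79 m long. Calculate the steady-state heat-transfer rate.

Treating each annulus and film as a series resistance:
R_inner film = 1/(h_i·2πr₁L) = 1/(940×2π×0.095×1.79) = 9.957×10^-4 K/W
R_stainless steel pipe wall = ln(104/95)/(2π×15.4×1.79) = 5.226×10^-4 K/W
R_vermiculite fill = ln(169/104)/(2π×0.0602×1.79) = 0.7171 K/W
R_calcium silicate = ln(199/169)/(2π×0.0874×1.79) = 0.1662 K/W
R_outer film = 1/(h_o·2πr_oL) = 1/(25.8×2π×0.199×1.79) = 0.01732 K/W
R_total = 0.9022 K/W
Q = ΔT/R_total = 325/0.9022

Q ≈ 360 W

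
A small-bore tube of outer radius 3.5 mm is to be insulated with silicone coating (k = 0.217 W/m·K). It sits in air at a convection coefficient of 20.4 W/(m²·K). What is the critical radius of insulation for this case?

r_cr ≈ 10.6 mm

For a cylinder r_cr = k/h = 0.217/20.4
r_cr = 10.6 mm; since the bare radius (3.5 mm) is below r_cr, adding a thin layer of insulation will *increase* heat loss.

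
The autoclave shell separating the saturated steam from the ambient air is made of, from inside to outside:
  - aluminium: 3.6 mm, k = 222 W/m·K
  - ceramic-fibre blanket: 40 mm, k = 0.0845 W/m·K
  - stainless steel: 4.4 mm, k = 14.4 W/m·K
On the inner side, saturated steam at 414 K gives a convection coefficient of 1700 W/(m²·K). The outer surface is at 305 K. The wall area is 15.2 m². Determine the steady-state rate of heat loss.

Using the resistance-network approach (series):
R_inner film = 1/(h_i·A) = 1/(1700×15.2) = 3.87×10^-5 K/W
R_aluminium = L/(kA) = 0.0036/(222×15.2) = 1.067×10^-6 K/W
R_ceramic-fibre blanket = L/(kA) = 0.04/(0.0845×15.2) = 0.03114 K/W
R_stainless steel = L/(kA) = 0.0044/(14.4×15.2) = 2.01×10^-5 K/W
R_total = 0.0312 K/W
Q = ΔT / R_total = 109 / 0.0312

Q ≈ 3490 W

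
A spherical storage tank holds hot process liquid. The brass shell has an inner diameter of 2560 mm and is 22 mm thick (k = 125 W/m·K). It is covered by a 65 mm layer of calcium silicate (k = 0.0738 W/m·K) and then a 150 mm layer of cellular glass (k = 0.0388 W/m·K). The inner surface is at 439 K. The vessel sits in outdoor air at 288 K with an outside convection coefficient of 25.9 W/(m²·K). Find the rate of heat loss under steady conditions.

Each spherical layer contributes R = (1/r_i − 1/r_o)/(4πk):
R_brass shell = (1/1.28 − 1/1.302)/(4π×125) = 8.404×10^-6 K/W
R_calcium silicate = (1/1.302 − 1/1.367)/(4π×0.0738) = 0.03938 K/W
R_cellular glass = (1/1.367 − 1/1.517)/(4π×0.0388) = 0.1484 K/W
R_outer film = 1/(h·4πr_o²) = 1/(25.9×4π×1.517²) = 0.001335 K/W
R_total = 0.1891 K/W
Q = ΔT/R_total = 151/0.1891

Q ≈ 799 W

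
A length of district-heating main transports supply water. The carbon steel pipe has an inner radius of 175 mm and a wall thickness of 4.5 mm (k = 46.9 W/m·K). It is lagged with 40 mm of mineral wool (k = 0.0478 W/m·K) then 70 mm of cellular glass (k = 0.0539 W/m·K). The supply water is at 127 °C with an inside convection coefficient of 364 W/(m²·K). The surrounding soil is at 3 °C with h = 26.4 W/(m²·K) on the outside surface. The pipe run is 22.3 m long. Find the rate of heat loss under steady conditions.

Q ≈ 1830 W

Treating each annulus and film as a series resistance:
R_inner film = 1/(h_i·2πr₁L) = 1/(364×2π×0.175×22.3) = 1.12×10^-4 K/W
R_carbon steel pipe wall = ln(179.5/175)/(2π×46.9×22.3) = 3.864×10^-6 K/W
R_mineral wool = ln(219.5/179.5)/(2π×0.0478×22.3) = 0.03004 K/W
R_cellular glass = ln(289.5/219.5)/(2π×0.0539×22.3) = 0.03665 K/W
R_outer film = 1/(h_o·2πr_oL) = 1/(26.4×2π×0.2895×22.3) = 9.338×10^-4 K/W
R_total = 0.06774 K/W
Q = ΔT/R_total = 124/0.06774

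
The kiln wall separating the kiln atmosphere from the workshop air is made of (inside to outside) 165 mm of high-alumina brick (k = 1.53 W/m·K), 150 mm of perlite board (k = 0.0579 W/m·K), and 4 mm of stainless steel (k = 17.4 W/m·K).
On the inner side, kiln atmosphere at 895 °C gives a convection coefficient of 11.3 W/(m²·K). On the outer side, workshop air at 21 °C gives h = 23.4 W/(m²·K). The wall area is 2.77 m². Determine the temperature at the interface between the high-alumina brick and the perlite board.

Using the resistance-network approach (series):
R_inner film = 1/(h_i·A) = 1/(11.3×2.77) = 0.03195 K/W
R_high-alumina brick = L/(kA) = 0.165/(1.53×2.77) = 0.03893 K/W
R_perlite board = L/(kA) = 0.15/(0.0579×2.77) = 0.9353 K/W
R_stainless steel = L/(kA) = 0.004/(17.4×2.77) = 8.299×10^-5 K/W
R_outer film = 1/(h_o·A) = 1/(23.4×2.77) = 0.01543 K/W
R_total = 1.022 K/W;  Q = ΔT/R_total = 874/1.022 = 855.5 W
T_interface = T_inner − Q·ΣR(inner→interface) = 895 − 855×0.07088

T ≈ 834 °C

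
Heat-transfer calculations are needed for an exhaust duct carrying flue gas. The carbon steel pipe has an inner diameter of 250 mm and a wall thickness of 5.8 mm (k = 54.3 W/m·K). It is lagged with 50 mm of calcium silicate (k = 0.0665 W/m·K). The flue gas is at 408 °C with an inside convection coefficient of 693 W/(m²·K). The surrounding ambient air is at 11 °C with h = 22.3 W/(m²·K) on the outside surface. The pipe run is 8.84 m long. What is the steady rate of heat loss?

For a radial system each layer contributes R = ln(r_out/r_in)/(2πkL); films add R = 1/(hA).
R_inner film = 1/(h_i·2πr₁L) = 1/(693×2π×0.125×8.84) = 2.078×10^-4 K/W
R_carbon steel pipe wall = ln(130.8/125)/(2π×54.3×8.84) = 1.504×10^-5 K/W
R_calcium silicate = ln(180.8/130.8)/(2π×0.0665×8.84) = 0.08764 K/W
R_outer film = 1/(h_o·2πr_oL) = 1/(22.3×2π×0.1808×8.84) = 0.004465 K/W
R_total = 0.09233 K/W
Q = ΔT/R_total = 397/0.09233

Q ≈ 4300 W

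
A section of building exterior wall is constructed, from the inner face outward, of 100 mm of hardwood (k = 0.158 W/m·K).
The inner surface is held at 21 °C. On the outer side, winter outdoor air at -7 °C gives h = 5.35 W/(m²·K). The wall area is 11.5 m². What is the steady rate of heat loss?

Q ≈ 393 W

Treating each layer as a thermal resistance in series:
R_hardwood = L/(kA) = 0.1/(0.158×11.5) = 0.05504 K/W
R_outer film = 1/(h_o·A) = 1/(5.35×11.5) = 0.01625 K/W
R_total = 0.07129 K/W
Q = ΔT / R_total = 28 / 0.07129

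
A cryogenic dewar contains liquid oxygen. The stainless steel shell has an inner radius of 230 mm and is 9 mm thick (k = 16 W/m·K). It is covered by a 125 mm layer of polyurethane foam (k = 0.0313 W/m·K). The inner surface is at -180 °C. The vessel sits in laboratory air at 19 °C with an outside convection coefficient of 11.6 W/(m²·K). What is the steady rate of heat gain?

Q ≈ 53.7 W

Radial (spherical) resistances in series:
R_stainless steel shell = (1/0.23 − 1/0.239)/(4π×16) = 8.143×10^-4 K/W
R_polyurethane foam = (1/0.239 − 1/0.364)/(4π×0.0313) = 3.653 K/W
R_outer film = 1/(h·4πr_o²) = 1/(11.6×4π×0.364²) = 0.05178 K/W
R_total = 3.706 K/W
Q = ΔT/R_total = 199/3.706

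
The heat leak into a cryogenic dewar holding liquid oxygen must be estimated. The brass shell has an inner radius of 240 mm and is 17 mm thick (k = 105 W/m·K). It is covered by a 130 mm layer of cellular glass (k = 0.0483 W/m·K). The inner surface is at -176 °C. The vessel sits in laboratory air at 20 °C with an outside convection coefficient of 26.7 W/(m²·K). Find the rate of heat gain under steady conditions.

Q ≈ 90.2 W

Each spherical layer contributes R = (1/r_i − 1/r_o)/(4πk):
R_brass shell = (1/0.24 − 1/0.257)/(4π×105) = 2.089×10^-4 K/W
R_cellular glass = (1/0.257 − 1/0.387)/(4π×0.0483) = 2.153 K/W
R_outer film = 1/(h·4πr_o²) = 1/(26.7×4π×0.387²) = 0.0199 K/W
R_total = 2.174 K/W
Q = ΔT/R_total = 196/2.174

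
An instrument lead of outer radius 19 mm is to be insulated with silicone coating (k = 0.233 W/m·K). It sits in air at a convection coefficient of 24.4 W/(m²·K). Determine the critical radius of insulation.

r_cr ≈ 9.55 mm

For a cylinder r_cr = k/h = 0.233/24.4
r_cr = 9.55 mm; since the bare radius (19 mm) is above r_cr, any added insulation will reduce heat loss.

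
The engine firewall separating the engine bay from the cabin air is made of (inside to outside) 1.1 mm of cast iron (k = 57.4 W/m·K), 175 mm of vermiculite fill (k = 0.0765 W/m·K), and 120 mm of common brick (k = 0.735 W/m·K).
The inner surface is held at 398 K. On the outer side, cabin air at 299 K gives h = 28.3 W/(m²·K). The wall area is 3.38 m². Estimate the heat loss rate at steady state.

Treating each layer as a thermal resistance in series:
R_cast iron = L/(kA) = 0.0011/(57.4×3.38) = 5.67×10^-6 K/W
R_vermiculite fill = L/(kA) = 0.175/(0.0765×3.38) = 0.6768 K/W
R_common brick = L/(kA) = 0.12/(0.735×3.38) = 0.0483 K/W
R_outer film = 1/(h_o·A) = 1/(28.3×3.38) = 0.01045 K/W
R_total = 0.7356 K/W
Q = ΔT / R_total = 99 / 0.7356

Q ≈ 135 W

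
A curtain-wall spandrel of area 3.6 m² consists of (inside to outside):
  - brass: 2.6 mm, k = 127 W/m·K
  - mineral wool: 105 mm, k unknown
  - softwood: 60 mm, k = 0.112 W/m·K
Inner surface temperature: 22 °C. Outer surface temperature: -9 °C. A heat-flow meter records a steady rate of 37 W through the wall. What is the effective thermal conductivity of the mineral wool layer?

k ≈ 0.0423 W/(m·K)

Series thermal resistances:
R_brass = L/(kA) = 0.0026/(127×3.6) = 5.687×10^-6 K/W
R_softwood = L/(kA) = 0.06/(0.112×3.6) = 0.1488 K/W
Sum of known resistances R_other = 0.1488 K/W
Total R = ΔT/Q = 31/37 = 0.8378 K/W
R_mineral wool = R_total − R_other = 0.689 K/W
k = L/(R·A) = 0.105/(0.689×3.6)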